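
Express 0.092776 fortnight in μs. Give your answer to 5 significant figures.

1 fortnight = 1.20960e+12 μs.
Thus 0.092776 × 1.20960e+12 ≈ 1.1222e+11 μs.

1.1222e+11 μs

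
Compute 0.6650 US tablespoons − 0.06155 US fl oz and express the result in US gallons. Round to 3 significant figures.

0.6650 US tbsp = 0.00259766 US gal and 0.06155 US fl oz = 0.000480859 US gal.
0.00259766 − 0.000480859 ≈ 0.00212 US gal.

0.00212 US gal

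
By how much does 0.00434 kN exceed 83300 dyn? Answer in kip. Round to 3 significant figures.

0.000788 kip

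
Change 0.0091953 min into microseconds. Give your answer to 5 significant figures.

551720 μs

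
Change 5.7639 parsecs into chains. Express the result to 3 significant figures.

1 pc = 1.53388 × 10^15 chain.
So 5.7639 × 1.53388 × 10^15 ≈ 8.84 × 10^15 chain.

8.84 × 10^15 chain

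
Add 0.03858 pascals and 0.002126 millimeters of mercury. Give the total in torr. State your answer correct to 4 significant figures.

0.002415 torr

0.03858 Pa = 0.000289374 torr and 0.002126 mmHg = 0.00212600 torr.
0.000289374 + 0.00212600 ≈ 0.002415 torr.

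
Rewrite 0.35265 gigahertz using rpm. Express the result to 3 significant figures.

1 GHz = 6.00000 × 10^10 revolutions per minute.
Then 0.35265 × 6.00000 × 10^10 ≈ 2.12 × 10^10 rpm.

2.12 × 10^10 rpm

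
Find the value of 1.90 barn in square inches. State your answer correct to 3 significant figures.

2.95 × 10^-25 square inches

1 barn = 1.550003 × 10^-25 in².
1.90 × 1.550003 × 10^-25 ≈ 2.95 × 10^-25 in².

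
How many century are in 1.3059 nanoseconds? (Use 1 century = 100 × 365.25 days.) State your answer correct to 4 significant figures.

4.138 × 10^-19 centuries

1 nanosecond = 3.16881 × 10^-19 century.
1.3059 × 3.16881 × 10^-19 ≈ 4.138 × 10^-19 century.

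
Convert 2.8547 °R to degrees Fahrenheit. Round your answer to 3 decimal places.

-456.815 °F

°R = °F + 459.67.
Applying the formula gives -456.815 °F.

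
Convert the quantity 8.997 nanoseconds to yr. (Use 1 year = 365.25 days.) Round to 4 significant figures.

2.851 × 10^-16 years

1 ns = 3.16881 × 10^-17 years.
So 8.997 × 3.16881 × 10^-17 ≈ 2.851 × 10^-16 yr.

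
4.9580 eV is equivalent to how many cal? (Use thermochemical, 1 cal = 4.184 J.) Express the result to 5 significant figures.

1.8986 × 10^-19 cal

1 electronvolt = 3.82929 × 10^-20 cal.
So 4.9580 × 3.82929 × 10^-20 ≈ 1.8986 × 10^-19 cal.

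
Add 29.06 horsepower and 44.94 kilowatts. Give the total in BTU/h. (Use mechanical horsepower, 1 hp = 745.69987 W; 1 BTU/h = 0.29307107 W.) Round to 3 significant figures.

227000 BTU/h

29.06 hp = 73941.2 BTU/h and 44.94 kW = 153342 BTU/h.
73941.2 + 153342 ≈ 227000 BTU/h.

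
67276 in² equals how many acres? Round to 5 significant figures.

0.010725 acre

1 square inch = 1.59423 × 10^-7 acres.
Then 67276 × 1.59423 × 10^-7 ≈ 0.010725 acre.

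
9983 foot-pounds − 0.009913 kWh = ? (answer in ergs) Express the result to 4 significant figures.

-2.215e+11 ergs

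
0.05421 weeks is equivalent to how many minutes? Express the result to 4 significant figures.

546.4 min

1 wk = 10080.0 min.
So 0.05421 × 10080.0 ≈ 546.4 min.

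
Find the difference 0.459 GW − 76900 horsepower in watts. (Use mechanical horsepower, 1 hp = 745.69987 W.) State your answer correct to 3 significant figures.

4.02 × 10^8 W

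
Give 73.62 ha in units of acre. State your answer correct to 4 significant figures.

181.9 acre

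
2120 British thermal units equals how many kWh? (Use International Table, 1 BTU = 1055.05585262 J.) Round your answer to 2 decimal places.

1 BTU = 0.000293071 kWh.
2120 × 0.000293071 ≈ 0.62 kWh.

0.62 kilowatt-hours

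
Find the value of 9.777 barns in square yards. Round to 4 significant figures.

1.169e-27 yd²

1 barn = 1.19599e-28 yd².
Then 9.777 × 1.19599e-28 ≈ 1.169e-27 yd².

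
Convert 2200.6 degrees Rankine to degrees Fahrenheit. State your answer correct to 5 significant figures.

1740.9 degrees Fahrenheit

°R = °F + 459.67.
Applying the formula gives 1740.9 °F.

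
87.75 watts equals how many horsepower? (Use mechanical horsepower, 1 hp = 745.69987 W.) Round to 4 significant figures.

1 W = 0.00134102 hp.
Thus 87.75 × 0.00134102 ≈ 0.1177 hp.

0.1177 horsepower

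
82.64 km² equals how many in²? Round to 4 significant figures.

1.281e+11 square inches

1 square kilometer = 1.55000e+9 in².
Thus 82.64 × 1.55000e+9 ≈ 1.281e+11 in².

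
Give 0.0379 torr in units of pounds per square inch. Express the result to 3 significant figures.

1 torr = 0.0193368 psi.
0.0379 × 0.0193368 ≈ 0.000733 psi.

0.000733 pounds per square inch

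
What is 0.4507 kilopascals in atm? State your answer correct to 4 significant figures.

1 kilopascal = 0.00986923 atm.
Then 0.4507 × 0.00986923 ≈ 0.004448 atm.

0.004448 atm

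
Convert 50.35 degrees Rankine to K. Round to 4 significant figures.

°R = K × 9/5.
Applying the formula gives 27.97 K.

27.97 kelvins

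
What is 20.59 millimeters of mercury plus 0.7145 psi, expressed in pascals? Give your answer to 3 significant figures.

7670 Pa

20.59 mmHg = 2745.11 Pa and 0.7145 psi = 4926.30 Pa.
2745.11 + 4926.30 ≈ 7670 Pa.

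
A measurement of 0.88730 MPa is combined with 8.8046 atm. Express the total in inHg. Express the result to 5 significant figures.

525.46 inHg

0.88730 MPa = 262.0195 inHg and 8.8046 atm = 263.4447 inHg.
262.0195 + 263.4447 ≈ 525.46 inHg.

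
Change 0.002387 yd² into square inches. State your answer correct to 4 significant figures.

1 square yard = 1296.00 square inches.
So 0.002387 × 1296.00 ≈ 3.094 in².

3.094 in²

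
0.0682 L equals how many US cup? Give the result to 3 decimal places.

1 liter = 4.22675 US cups.
0.0682 × 4.22675 ≈ 0.288 US cup.

0.288 US cups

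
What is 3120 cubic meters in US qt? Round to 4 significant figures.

1 cubic meter = 1056.69 US qt.
Then 3120 × 1056.69 ≈ 3.297e+6 US qt.

3.297e+6 US quarts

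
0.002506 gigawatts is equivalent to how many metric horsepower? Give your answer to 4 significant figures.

3407 metric horsepower

1 GW = 1.35962e+6 metric horsepower.
0.002506 × 1.35962e+6 ≈ 3407 PS.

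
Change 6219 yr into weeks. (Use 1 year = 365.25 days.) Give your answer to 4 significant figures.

324500 weeks

1 yr = 52.1786 weeks.
Then 6219 × 52.1786 ≈ 324500 wk.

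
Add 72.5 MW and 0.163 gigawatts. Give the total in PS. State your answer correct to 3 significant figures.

320000 metric horsepower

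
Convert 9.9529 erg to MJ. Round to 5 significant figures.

9.9529 × 10^-13 megajoules

1 erg = 1.00000 × 10^-13 megajoules.
Thus 9.9529 × 1.00000 × 10^-13 ≈ 9.9529 × 10^-13 MJ.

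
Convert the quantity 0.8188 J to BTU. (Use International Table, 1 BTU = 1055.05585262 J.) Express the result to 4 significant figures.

1 J = 0.000947817 British thermal units.
So 0.8188 × 0.000947817 ≈ 0.0007761 BTU.

0.0007761 British thermal units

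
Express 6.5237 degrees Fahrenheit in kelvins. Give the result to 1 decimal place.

K = (°F + 459.67) × 5/9.
Applying the formula gives 259.0 K.

259.0 K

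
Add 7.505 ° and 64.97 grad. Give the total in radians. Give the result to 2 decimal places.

1.15 radians

7.505 ° = 0.130987 rad and 64.97 grad = 1.02055 rad.
0.130987 + 1.02055 ≈ 1.15 rad.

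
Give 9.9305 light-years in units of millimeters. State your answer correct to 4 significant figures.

9.395 × 10^19 millimeters

1 ly = 9.46073 × 10^18 millimeters.
Then 9.9305 × 9.46073 × 10^18 ≈ 9.395 × 10^19 mm.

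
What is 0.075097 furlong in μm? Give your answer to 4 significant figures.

1.511e+7 μm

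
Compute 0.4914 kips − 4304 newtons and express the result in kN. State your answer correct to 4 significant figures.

-2.118 kN

0.4914 kip = 2.18586 kN and 4304 N = 4.30400 kN.
2.18586 − 4.30400 ≈ -2.118 kN.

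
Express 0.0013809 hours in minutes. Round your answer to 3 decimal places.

1 hour = 60.0000 min.
So 0.0013809 × 60.0000 ≈ 0.083 min.

0.083 minutes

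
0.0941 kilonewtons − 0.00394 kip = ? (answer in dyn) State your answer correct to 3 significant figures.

0.0941 kN = 9.41000e+6 dyn and 0.00394 kip = 1.75260e+6 dyn.
9.41000e+6 − 1.75260e+6 ≈ 7.66e+6 dyn.

7.66e+6 dynes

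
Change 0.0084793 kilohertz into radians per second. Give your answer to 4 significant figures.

1 kHz = 6283.19 rad/s.
So 0.0084793 × 6283.19 ≈ 53.28 rad/s.

53.28 rad/s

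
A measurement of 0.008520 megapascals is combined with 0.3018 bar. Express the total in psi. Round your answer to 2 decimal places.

0.008520 MPa = 1.23572 psi and 0.3018 bar = 4.37724 psi.
1.23572 + 4.37724 ≈ 5.61 psi.

5.61 psi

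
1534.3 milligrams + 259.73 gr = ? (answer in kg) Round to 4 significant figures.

0.01836 kilograms

1534.3 mg = 0.00153430 kg and 259.73 gr = 0.0168302 kg.
0.00153430 + 0.0168302 ≈ 0.01836 kg.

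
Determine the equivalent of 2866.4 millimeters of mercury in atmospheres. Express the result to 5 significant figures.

3.7716 atm

1 mmHg = 0.00131579 atm.
Then 2866.4 × 0.00131579 ≈ 3.7716 atm.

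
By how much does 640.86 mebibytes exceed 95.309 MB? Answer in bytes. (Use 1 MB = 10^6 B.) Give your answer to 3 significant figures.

640.86 MiB = 6.71990 × 10^8 B and 95.309 MB = 9.53090 × 10^7 B.
6.71990 × 10^8 − 9.53090 × 10^7 ≈ 5.77 × 10^8 B.

5.77 × 10^8 bytes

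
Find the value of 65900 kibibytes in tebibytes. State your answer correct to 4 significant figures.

6.137e-5 TiB

1 kibibyte = 9.31323e-10 TiB.
Thus 65900 × 9.31323e-10 ≈ 6.137e-5 TiB.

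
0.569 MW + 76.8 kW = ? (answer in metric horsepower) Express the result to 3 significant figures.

878 metric horsepower

0.569 MW = 773.625 PS and 76.8 kW = 104.419 PS.
773.625 + 104.419 ≈ 878 PS.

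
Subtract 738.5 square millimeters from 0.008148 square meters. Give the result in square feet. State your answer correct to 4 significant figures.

0.008148 m² = 0.0877043 ft² and 738.5 mm² = 0.00794915 ft².
0.0877043 − 0.00794915 ≈ 0.07976 ft².

0.07976 square feet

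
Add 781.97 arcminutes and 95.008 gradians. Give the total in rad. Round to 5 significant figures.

1.7198 radians

781.97 arcmin = 0.227466 rad and 95.008 grad = 1.49238 rad.
0.227466 + 1.49238 ≈ 1.7198 rad.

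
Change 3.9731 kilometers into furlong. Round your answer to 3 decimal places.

19.750 furlongs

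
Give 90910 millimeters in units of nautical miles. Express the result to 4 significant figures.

0.04909 nautical miles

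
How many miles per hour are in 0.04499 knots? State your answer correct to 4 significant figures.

1 kn = 1.15078 mph.
Thus 0.04499 × 1.15078 ≈ 0.05177 mph.

0.05177 mph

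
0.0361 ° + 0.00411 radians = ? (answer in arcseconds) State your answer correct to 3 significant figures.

0.0361 ° = 129.960 arcsec and 0.00411 rad = 847.748 arcsec.
129.960 + 847.748 ≈ 978 arcsec.

978 arcseconds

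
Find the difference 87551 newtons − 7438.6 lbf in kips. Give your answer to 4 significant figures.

12.24 kip

87551 N = 19.6822 kip and 7438.6 lbf = 7.43860 kip.
19.6822 − 7.43860 ≈ 12.24 kip.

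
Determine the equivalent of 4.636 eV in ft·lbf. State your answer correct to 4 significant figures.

1 electronvolt = 1.18170 × 10^-19 ft·lbf.
4.636 × 1.18170 × 10^-19 ≈ 5.478 × 10^-19 ft·lbf.

5.478 × 10^-19 ft·lbf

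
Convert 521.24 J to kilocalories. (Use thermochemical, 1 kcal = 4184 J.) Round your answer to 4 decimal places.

1 joule = 0.000239006 kcal.
Thus 521.24 × 0.000239006 ≈ 0.1246 kcal.

0.1246 kcal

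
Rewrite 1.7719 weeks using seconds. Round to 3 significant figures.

1 week = 604800 s.
Then 1.7719 × 604800 ≈ 1.07e+6 s.

1.07e+6 s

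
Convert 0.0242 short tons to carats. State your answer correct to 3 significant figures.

1 short ton = 4.53592 × 10^6 carats.
So 0.0242 × 4.53592 × 10^6 ≈ 110000 ct.

110000 ct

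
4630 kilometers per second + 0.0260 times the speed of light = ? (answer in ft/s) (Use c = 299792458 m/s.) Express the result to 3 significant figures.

4.08e+7 ft/s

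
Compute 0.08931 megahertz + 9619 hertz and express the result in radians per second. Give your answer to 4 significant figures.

621600 radians per second

0.08931 MHz = 561151 rad/s and 9619 Hz = 60438.0 rad/s.
561151 + 60438.0 ≈ 621600 rad/s.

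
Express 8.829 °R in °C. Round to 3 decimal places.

-268.245 degrees Celsius

°R = (°C + 273.15) × 9/5.
Applying the formula gives -268.245 °C.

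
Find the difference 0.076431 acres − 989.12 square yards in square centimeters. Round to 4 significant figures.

0.076431 acre = 3.09305e+6 cm² and 989.12 yd² = 8.27030e+6 cm².
3.09305e+6 − 8.27030e+6 ≈ -5.177e+6 cm².

-5.177e+6 cm²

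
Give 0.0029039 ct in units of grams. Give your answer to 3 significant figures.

1 ct = 0.200000 g.
Then 0.0029039 × 0.200000 ≈ 0.000581 g.

0.000581 g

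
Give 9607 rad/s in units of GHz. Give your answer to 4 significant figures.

1.529e-6 GHz

1 radian per second = 1.59155e-10 GHz.
Then 9607 × 1.59155e-10 ≈ 1.529e-6 GHz.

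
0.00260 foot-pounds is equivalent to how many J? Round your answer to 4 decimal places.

0.0035 joules

1 foot-pound = 1.35582 J.
Then 0.00260 × 1.35582 ≈ 0.0035 J.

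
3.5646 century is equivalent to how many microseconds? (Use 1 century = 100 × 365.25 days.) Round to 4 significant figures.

1.125 × 10^16 μs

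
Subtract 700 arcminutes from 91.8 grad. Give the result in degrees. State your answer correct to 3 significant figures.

91.8 grad = 82.6200 ° and 700 arcmin = 11.6667 °.
82.6200 − 11.6667 ≈ 71.0 °.

71.0 °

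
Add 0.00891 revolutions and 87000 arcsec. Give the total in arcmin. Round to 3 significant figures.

0.00891 rev = 192.456 arcmin and 87000 arcsec = 1450.00 arcmin.
192.456 + 1450.00 ≈ 1640 arcmin.

1640 arcmin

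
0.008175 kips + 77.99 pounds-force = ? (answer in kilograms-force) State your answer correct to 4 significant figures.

39.08 kgf

0.008175 kip = 3.70812 kgf and 77.99 lbf = 35.3757 kgf.
3.70812 + 35.3757 ≈ 39.08 kgf.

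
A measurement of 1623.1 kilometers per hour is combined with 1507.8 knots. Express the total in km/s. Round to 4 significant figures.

1.227 kilometers per second

1623.1 km/h = 0.450861 km/s and 1507.8 kn = 0.775679 km/s.
0.450861 + 0.775679 ≈ 1.227 km/s.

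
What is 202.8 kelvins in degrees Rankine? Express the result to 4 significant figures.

365.0 °R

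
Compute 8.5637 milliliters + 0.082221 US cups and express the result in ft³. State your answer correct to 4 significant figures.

8.5637 mL = 0.000302424 ft³ and 0.082221 US cup = 0.000686959 ft³.
0.000302424 + 0.000686959 ≈ 0.0009894 ft³.

0.0009894 ft³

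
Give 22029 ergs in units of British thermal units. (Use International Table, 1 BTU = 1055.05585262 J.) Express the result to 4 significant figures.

2.088e-6 BTU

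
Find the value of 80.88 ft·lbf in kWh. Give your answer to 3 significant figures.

1 foot-pound = 3.76616 × 10^-7 kilowatt-hours.
So 80.88 × 3.76616 × 10^-7 ≈ 3.05 × 10^-5 kWh.

3.05 × 10^-5 kWh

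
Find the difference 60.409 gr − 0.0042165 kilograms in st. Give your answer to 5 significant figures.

-4.7567 × 10^-5 stone

60.409 gr = 0.000616418 st and 0.0042165 kg = 0.000663985 st.
0.000616418 − 0.000663985 ≈ -4.7567 × 10^-5 st.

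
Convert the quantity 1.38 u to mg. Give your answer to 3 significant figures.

1 u = 1.66054e-21 milligrams.
Thus 1.38 × 1.66054e-21 ≈ 2.29e-21 mg.

2.29e-21 mg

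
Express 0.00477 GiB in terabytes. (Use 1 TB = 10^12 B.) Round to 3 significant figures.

1 GiB = 0.00107374 terabytes.
So 0.00477 × 0.00107374 ≈ 5.12e-6 TB.

5.12e-6 terabytes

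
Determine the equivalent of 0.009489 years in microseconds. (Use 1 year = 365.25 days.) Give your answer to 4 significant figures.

1 yr = 3.15576e+13 microseconds.
Then 0.009489 × 3.15576e+13 ≈ 2.995e+11 μs.

2.995e+11 μs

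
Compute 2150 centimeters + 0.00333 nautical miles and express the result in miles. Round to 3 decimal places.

0.017 mi

2150 cm = 0.0133595 mi and 0.00333 nmi = 0.00383210 mi.
0.0133595 + 0.00383210 ≈ 0.017 mi.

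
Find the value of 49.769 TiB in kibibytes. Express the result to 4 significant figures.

5.344 × 10^10 KiB

1 TiB = 1.07374 × 10^9 kibibytes.
49.769 × 1.07374 × 10^9 ≈ 5.344 × 10^10 KiB.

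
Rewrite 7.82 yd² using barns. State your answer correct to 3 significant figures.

1 square yard = 8.36127 × 10^27 barns.
Thus 7.82 × 8.36127 × 10^27 ≈ 6.54 × 10^28 barn.

6.54 × 10^28 barn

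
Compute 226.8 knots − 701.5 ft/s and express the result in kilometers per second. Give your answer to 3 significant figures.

-0.0971 km/s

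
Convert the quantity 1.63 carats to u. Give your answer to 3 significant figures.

1 ct = 1.20443 × 10^23 atomic mass units.
Thus 1.63 × 1.20443 × 10^23 ≈ 1.96 × 10^23 u.

1.96 × 10^23 u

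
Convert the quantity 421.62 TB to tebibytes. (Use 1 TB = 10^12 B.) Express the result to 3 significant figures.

1 TB = 0.909495 tebibytes.
Thus 421.62 × 0.909495 ≈ 383 TiB.

383 TiB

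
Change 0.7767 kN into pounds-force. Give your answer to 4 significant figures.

1 kilonewton = 224.809 pounds-force.
Thus 0.7767 × 224.809 ≈ 174.6 lbf.

174.6 lbf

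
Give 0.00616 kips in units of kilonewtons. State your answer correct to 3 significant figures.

0.0274 kilonewtons

1 kip = 4.44822 kilonewtons.
So 0.00616 × 4.44822 ≈ 0.0274 kN.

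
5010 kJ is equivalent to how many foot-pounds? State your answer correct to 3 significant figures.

3.70e+6 ft·lbf

1 kJ = 737.562 ft·lbf.
So 5010 × 737.562 ≈ 3.70e+6 ft·lbf.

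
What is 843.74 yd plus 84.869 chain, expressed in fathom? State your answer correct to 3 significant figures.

843.74 yd = 421.870 fathom and 84.869 chain = 933.559 fathom.
421.870 + 933.559 ≈ 1360 fathom.

1360 fathom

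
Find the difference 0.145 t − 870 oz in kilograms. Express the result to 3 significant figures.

120 kg

0.145 t = 145.000 kg and 870 oz = 24.6641 kg.
145.000 − 24.6641 ≈ 120 kg.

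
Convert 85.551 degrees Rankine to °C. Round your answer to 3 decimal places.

-225.622 °C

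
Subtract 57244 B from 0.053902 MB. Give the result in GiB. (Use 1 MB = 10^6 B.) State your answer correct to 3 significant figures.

-3.11e-6 GiB

0.053902 MB = 5.02001e-5 GiB and 57244 B = 5.33126e-5 GiB.
5.02001e-5 − 5.33126e-5 ≈ -3.11e-6 GiB.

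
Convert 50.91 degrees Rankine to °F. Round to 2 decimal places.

-408.76 °F

°R = °F + 459.67.
Applying the formula gives -408.76 °F.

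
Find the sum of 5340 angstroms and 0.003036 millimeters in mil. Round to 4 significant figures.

0.1406 mil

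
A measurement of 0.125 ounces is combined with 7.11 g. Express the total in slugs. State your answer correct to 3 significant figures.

0.125 oz = 0.000242820 slug and 7.11 g = 0.000487190 slug.
0.000242820 + 0.000487190 ≈ 0.000730 slug.

0.000730 slugs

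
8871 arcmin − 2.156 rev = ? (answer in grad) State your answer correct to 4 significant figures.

8871 arcmin = 164.278 grad and 2.156 rev = 862.400 grad.
164.278 − 862.400 ≈ -698.1 grad.

-698.1 grad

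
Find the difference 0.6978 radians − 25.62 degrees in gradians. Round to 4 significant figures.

15.96 gradians

0.6978 rad = 44.4233 grad and 25.62 ° = 28.4667 grad.
44.4233 − 28.4667 ≈ 15.96 grad.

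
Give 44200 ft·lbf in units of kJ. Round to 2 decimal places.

59.93 kJ

1 foot-pound = 0.00135582 kJ.
44200 × 0.00135582 ≈ 59.93 kJ.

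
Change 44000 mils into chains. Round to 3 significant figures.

0.0556 chain

1 mil = 1.26263 × 10^-6 chains.
Then 44000 × 1.26263 × 10^-6 ≈ 0.0556 chain.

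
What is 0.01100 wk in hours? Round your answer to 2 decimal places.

1.85 h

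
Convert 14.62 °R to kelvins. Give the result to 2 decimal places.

°R = K × 9/5.
Applying the formula gives 8.12 K.

8.12 K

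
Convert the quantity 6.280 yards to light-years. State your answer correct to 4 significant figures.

1 yard = 9.66522 × 10^-17 ly.
So 6.280 × 9.66522 × 10^-17 ≈ 6.070 × 10^-16 ly.

6.070 × 10^-16 ly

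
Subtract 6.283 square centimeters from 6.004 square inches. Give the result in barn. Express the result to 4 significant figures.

3.245e+25 barns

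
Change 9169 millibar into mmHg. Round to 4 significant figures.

6877 millimeters of mercury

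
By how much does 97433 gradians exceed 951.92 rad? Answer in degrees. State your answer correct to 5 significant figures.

97433 grad = 87689.7 ° and 951.92 rad = 54541.0 °.
87689.7 − 54541.0 ≈ 33149 °.

33149 °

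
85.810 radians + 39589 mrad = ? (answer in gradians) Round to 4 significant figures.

7983 grad

85.810 rad = 5462.83 grad and 39589 mrad = 2520.31 grad.
5462.83 + 2520.31 ≈ 7983 grad.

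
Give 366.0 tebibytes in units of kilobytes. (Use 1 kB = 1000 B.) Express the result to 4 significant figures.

4.024e+11 kB

1 TiB = 1.09951e+9 kilobytes.
366.0 × 1.09951e+9 ≈ 4.024e+11 kB.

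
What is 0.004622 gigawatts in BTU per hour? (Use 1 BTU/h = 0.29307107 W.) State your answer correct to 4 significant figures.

1.577 × 10^7 BTU per hour

1 gigawatt = 3.41214 × 10^9 BTU/h.
Then 0.004622 × 3.41214 × 10^9 ≈ 1.577 × 10^7 BTU/h.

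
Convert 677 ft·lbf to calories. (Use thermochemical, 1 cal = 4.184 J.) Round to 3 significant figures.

219 calories

1 ft·lbf = 0.324048 cal.
677 × 0.324048 ≈ 219 cal.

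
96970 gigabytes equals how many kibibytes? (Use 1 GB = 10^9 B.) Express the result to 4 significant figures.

1 gigabyte = 976562.5 kibibytes.
Then 96970 × 976562.5 ≈ 9.470 × 10^10 KiB.

9.470 × 10^10 kibibytes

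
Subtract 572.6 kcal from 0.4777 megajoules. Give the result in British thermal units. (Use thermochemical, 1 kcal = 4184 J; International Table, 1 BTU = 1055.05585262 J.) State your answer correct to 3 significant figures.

0.4777 MJ = 452.772 BTU and 572.6 kcal = 2270.74 BTU.
452.772 − 2270.74 ≈ -1820 BTU.

-1820 BTU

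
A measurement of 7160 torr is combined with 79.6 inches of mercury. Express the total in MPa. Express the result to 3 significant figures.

7160 torr = 0.954588 MPa and 79.6 inHg = 0.269557 MPa.
0.954588 + 0.269557 ≈ 1.22 MPa.

1.22 MPa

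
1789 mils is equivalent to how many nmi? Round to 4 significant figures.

2.454 × 10^-5 nautical miles

1 mil = 1.37149 × 10^-8 nmi.
So 1789 × 1.37149 × 10^-8 ≈ 2.454 × 10^-5 nmi.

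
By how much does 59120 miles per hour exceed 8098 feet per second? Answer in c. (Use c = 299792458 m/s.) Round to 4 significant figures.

59120 mph = 8.81577e-5 c and 8098 ft/s = 8.23326e-6 c.
8.81577e-5 − 8.23326e-6 ≈ 7.992e-5 c.

7.992e-5 times the speed of light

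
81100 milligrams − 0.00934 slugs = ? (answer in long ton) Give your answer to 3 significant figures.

81100 mg = 7.98191e-5 long ton and 0.00934 slug = 0.000134154 long ton.
7.98191e-5 − 0.000134154 ≈ -5.43e-5 long ton.

-5.43e-5 long tons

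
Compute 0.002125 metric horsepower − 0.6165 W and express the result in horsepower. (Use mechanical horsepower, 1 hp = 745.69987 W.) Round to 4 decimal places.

0.0013 horsepower

0.002125 PS = 0.00209593 hp and 0.6165 W = 0.000826740 hp.
0.00209593 − 0.000826740 ≈ 0.0013 hp.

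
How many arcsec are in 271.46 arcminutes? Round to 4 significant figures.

1 arcminute = 60.0000 arcsec.
271.46 × 60.0000 ≈ 16290 arcsec.

16290 arcsec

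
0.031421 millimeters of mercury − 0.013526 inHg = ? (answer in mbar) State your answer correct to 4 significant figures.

0.031421 mmHg = 0.0418912 mbar and 0.013526 inHg = 0.458043 mbar.
0.0418912 − 0.458043 ≈ -0.4162 mbar.

-0.4162 mbar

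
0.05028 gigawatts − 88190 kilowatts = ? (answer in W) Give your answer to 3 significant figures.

-3.79e+7 W

0.05028 GW = 5.02800e+7 W and 88190 kW = 8.81900e+7 W.
5.02800e+7 − 8.81900e+7 ≈ -3.79e+7 W.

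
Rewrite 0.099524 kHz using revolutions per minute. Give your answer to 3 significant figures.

5970 rpm

1 kilohertz = 60000.0 rpm.
So 0.099524 × 60000.0 ≈ 5970 rpm.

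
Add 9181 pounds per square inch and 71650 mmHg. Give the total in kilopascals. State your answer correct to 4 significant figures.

72850 kPa

9181 psi = 63300.8 kPa and 71650 mmHg = 9552.55 kPa.
63300.8 + 9552.55 ≈ 72850 kPa.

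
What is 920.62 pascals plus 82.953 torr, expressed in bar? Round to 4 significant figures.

0.1198 bar

920.62 Pa = 0.00920620 bar and 82.953 torr = 0.110595 bar.
0.00920620 + 0.110595 ≈ 0.1198 bar.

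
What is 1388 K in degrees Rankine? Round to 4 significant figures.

°R = K × 9/5.
Applying the formula gives 2498 °R.

2498 °R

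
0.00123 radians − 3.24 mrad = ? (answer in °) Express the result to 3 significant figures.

0.00123 rad = 0.0704738 ° and 3.24 mrad = 0.185638 °.
0.0704738 − 0.185638 ≈ -0.115 °.

-0.115 °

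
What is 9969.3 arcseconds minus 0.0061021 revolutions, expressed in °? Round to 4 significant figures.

0.5725 degrees

9969.3 arcsec = 2.76925 ° and 0.0061021 rev = 2.19676 °.
2.76925 − 2.19676 ≈ 0.5725 °.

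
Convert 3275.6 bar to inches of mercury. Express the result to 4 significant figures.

1 bar = 29.5300 inches of mercury.
So 3275.6 × 29.5300 ≈ 96730 inHg.

96730 inches of mercury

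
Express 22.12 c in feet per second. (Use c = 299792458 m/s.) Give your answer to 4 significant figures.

1 speed of light = 9.83571 × 10^8 ft/s.
So 22.12 × 9.83571 × 10^8 ≈ 2.176 × 10^10 ft/s.

2.176 × 10^10 ft/s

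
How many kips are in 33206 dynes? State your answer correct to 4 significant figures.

1 dyn = 2.24809 × 10^-9 kips.
Thus 33206 × 2.24809 × 10^-9 ≈ 7.465 × 10^-5 kip.

7.465 × 10^-5 kips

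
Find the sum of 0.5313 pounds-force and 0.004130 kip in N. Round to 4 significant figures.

20.73 newtons

0.5313 lbf = 2.36334 N and 0.004130 kip = 18.3712 N.
2.36334 + 18.3712 ≈ 20.73 N.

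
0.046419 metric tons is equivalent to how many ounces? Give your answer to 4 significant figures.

1637 ounces

1 t = 35274.0 ounces.
So 0.046419 × 35274.0 ≈ 1637 oz.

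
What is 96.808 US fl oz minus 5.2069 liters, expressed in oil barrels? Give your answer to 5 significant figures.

-0.014743 oil barrels

96.808 US fl oz = 0.0180074 bbl and 5.2069 L = 0.0327504 bbl.
0.0180074 − 0.0327504 ≈ -0.014743 bbl.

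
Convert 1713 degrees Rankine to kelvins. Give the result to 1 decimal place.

951.7 K

°R = K × 9/5.
Applying the formula gives 951.7 K.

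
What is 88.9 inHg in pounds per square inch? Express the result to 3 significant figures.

43.7 psi

1 inHg = 0.491154 psi.
Thus 88.9 × 0.491154 ≈ 43.7 psi.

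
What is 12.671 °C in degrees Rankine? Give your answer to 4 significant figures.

°R = (°C + 273.15) × 9/5.
Applying the formula gives 514.5 °R.

514.5 °R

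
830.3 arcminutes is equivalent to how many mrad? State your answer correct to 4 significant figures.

1 arcmin = 0.290888 milliradians.
Then 830.3 × 0.290888 ≈ 241.5 mrad.

241.5 mrad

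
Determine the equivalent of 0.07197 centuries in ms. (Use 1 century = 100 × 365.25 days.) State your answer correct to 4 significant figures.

1 century = 3.15576 × 10^12 ms.
Then 0.07197 × 3.15576 × 10^12 ≈ 2.271 × 10^11 ms.

2.271 × 10^11 ms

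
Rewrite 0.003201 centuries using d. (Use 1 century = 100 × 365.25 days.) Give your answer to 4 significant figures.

116.9 d

1 century = 36525.0 days.
0.003201 × 36525.0 ≈ 116.9 d.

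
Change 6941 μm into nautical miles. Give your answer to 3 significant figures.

3.75 × 10^-6 nmi

1 micrometer = 5.39957 × 10^-10 nmi.
Thus 6941 × 5.39957 × 10^-10 ≈ 3.75 × 10^-6 nmi.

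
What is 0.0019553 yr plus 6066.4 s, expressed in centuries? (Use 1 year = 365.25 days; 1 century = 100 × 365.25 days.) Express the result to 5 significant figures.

2.1475 × 10^-5 centuries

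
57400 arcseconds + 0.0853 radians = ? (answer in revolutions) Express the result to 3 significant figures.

0.0579 revolutions

57400 arcsec = 0.0442901 rev and 0.0853 rad = 0.0135759 rev.
0.0442901 + 0.0135759 ≈ 0.0579 rev.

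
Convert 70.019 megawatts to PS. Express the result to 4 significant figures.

1 MW = 1359.62 PS.
So 70.019 × 1359.62 ≈ 95200 PS.

95200 PS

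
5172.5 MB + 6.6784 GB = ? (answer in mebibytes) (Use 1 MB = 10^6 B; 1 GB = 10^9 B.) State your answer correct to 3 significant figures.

11300 mebibytes

5172.5 MB = 4932.88 MiB and 6.6784 GB = 6369.02 MiB.
4932.88 + 6369.02 ≈ 11300 MiB.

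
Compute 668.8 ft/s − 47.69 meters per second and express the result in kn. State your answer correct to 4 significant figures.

668.8 ft/s = 396.253 kn and 47.69 m/s = 92.7019 kn.
396.253 − 92.7019 ≈ 303.6 kn.

303.6 knots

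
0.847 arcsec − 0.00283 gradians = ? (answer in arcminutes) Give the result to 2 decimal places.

0.847 arcsec = 0.0141167 arcmin and 0.00283 grad = 0.152820 arcmin.
0.0141167 − 0.152820 ≈ -0.14 arcmin.

-0.14 arcmin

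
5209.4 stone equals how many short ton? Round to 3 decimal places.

1 stone = 0.00700000 short ton.
Thus 5209.4 × 0.00700000 ≈ 36.466 short ton.

36.466 short ton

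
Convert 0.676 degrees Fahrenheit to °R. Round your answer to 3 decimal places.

°R = °F + 459.67.
Applying the formula gives 460.346 °R.

460.346 degrees Rankine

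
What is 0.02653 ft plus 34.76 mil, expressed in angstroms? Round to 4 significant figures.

0.02653 ft = 8.08634e+7 Å and 34.76 mil = 8.82904e+6 Å.
8.08634e+7 + 8.82904e+6 ≈ 8.969e+7 Å.

8.969e+7 angstroms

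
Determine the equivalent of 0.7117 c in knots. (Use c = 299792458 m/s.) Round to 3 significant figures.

4.15e+8 kn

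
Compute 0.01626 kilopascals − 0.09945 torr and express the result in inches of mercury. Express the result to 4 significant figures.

0.0008862 inches of mercury

0.01626 kPa = 0.00480158 inHg and 0.09945 torr = 0.00391535 inHg.
0.00480158 − 0.00391535 ≈ 0.0008862 inHg.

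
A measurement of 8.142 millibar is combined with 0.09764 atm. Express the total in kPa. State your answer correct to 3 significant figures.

8.142 mbar = 0.814200 kPa and 0.09764 atm = 9.89337 kPa.
0.814200 + 9.89337 ≈ 10.7 kPa.

10.7 kPa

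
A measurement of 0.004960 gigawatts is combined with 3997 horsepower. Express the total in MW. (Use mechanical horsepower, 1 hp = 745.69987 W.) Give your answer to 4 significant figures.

7.941 MW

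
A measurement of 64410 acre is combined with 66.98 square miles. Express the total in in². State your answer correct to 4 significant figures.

6.729 × 10^11 square inches

64410 acre = 4.04021 × 10^11 in² and 66.98 mi² = 2.68891 × 10^11 in².
4.04021 × 10^11 + 2.68891 × 10^11 ≈ 6.729 × 10^11 in².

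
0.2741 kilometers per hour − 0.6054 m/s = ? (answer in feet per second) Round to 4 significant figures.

0.2741 km/h = 0.249800 ft/s and 0.6054 m/s = 1.98622 ft/s.
0.249800 − 1.98622 ≈ -1.736 ft/s.

-1.736 ft/s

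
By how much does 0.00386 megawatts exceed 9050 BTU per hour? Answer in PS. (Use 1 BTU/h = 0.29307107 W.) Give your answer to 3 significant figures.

1.64 metric horsepower

0.00386 MW = 5.24814 PS and 9050 BTU/h = 3.60612 PS.
5.24814 − 3.60612 ≈ 1.64 PS.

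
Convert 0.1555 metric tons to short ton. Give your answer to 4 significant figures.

0.1714 short ton

1 t = 1.10231 short tons.
0.1555 × 1.10231 ≈ 0.1714 short ton.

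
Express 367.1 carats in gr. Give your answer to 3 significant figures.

1 carat = 3.08647 grains.
Then 367.1 × 3.08647 ≈ 1130 gr.

1130 gr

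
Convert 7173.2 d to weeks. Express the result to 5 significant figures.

1 d = 0.142857 wk.
Then 7173.2 × 0.142857 ≈ 1024.7 wk.

1024.7 wk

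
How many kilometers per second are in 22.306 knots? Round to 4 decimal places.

1 kn = 0.000514444 kilometers per second.
Then 22.306 × 0.000514444 ≈ 0.0115 km/s.

0.0115 kilometers per second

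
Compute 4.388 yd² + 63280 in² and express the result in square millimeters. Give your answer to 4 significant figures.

4.388 yd² = 3.66893e+6 mm² and 63280 in² = 4.08257e+7 mm².
3.66893e+6 + 4.08257e+7 ≈ 4.449e+7 mm².

4.449e+7 mm²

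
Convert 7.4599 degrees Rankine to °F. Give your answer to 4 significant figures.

-452.2 degrees Fahrenheit

°R = °F + 459.67.
Applying the formula gives -452.2 °F.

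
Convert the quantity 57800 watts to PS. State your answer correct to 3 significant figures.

1 W = 0.00135962 metric horsepower.
So 57800 × 0.00135962 ≈ 78.6 PS.

78.6 PS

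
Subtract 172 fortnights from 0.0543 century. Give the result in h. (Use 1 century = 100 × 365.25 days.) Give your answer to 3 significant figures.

0.0543 century = 47599.4 h and 172 fortnight = 57792.0 h.
47599.4 − 57792.0 ≈ -10200 h.

-10200 hours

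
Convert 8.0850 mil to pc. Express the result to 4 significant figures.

6.655 × 10^-21 pc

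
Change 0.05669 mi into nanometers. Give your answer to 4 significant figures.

9.123e+10 nm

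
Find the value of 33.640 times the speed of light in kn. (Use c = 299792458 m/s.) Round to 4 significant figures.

1 c = 5.82750 × 10^8 kn.
Then 33.640 × 5.82750 × 10^8 ≈ 1.960 × 10^10 kn.

1.960 × 10^10 kn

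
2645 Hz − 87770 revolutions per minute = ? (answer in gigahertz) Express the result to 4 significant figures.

1.182e-6 GHz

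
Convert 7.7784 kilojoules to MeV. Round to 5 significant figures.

4.8549 × 10^16 MeV

1 kJ = 6.24151 × 10^15 MeV.
So 7.7784 × 6.24151 × 10^15 ≈ 4.8549 × 10^16 MeV.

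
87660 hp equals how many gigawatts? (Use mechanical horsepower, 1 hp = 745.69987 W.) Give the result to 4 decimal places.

0.0654 gigawatts

1 hp = 7.45700 × 10^-7 GW.
Thus 87660 × 7.45700 × 10^-7 ≈ 0.0654 GW.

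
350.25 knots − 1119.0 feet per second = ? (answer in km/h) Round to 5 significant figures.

350.25 kn = 648.6630 km/h and 1119.0 ft/s = 1227.856 km/h.
648.6630 − 1227.856 ≈ -579.19 km/h.

-579.19 km/h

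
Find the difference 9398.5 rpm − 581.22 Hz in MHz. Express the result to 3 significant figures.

-0.000425 MHz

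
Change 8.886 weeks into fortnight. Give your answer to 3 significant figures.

4.44 fortnight

1 wk = 0.500000 fortnight.
Then 8.886 × 0.500000 ≈ 4.44 fortnight.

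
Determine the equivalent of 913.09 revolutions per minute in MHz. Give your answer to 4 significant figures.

1.522e-5 megahertz

1 rpm = 1.66667e-8 megahertz.
913.09 × 1.66667e-8 ≈ 1.522e-5 MHz.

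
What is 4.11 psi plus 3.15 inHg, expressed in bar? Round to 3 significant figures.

4.11 psi = 0.283375 bar and 3.15 inHg = 0.106671 bar.
0.283375 + 0.106671 ≈ 0.390 bar.

0.390 bar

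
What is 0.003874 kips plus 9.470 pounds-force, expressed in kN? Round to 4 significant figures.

0.003874 kip = 0.0172324 kN and 9.470 lbf = 0.0421247 kN.
0.0172324 + 0.0421247 ≈ 0.05936 kN.

0.05936 kN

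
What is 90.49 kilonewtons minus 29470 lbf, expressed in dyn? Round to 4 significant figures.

-4.060e+9 dyn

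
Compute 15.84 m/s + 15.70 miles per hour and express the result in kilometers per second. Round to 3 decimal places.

0.023 kilometers per second

15.84 m/s = 0.0158400 km/s and 15.70 mph = 0.00701853 km/s.
0.0158400 + 0.00701853 ≈ 0.023 km/s.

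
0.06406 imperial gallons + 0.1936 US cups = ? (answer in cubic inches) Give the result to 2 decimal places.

20.57 in³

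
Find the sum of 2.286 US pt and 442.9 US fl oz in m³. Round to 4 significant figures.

0.01418 cubic meters

2.286 US pt = 0.00108168 m³ and 442.9 US fl oz = 0.0130981 m³.
0.00108168 + 0.0130981 ≈ 0.01418 m³.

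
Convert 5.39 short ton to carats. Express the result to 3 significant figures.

2.44 × 10^7 carats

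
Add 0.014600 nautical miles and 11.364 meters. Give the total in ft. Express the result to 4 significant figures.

126.0 ft

0.014600 nmi = 88.7113 ft and 11.364 m = 37.2835 ft.
88.7113 + 37.2835 ≈ 126.0 ft.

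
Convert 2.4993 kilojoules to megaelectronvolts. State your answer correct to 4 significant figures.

1.560e+16 megaelectronvolts

1 kilojoule = 6.24151e+15 MeV.
So 2.4993 × 6.24151e+15 ≈ 1.560e+16 MeV.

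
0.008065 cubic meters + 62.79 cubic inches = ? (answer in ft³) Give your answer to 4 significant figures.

0.008065 m³ = 0.284813 ft³ and 62.79 in³ = 0.0363368 ft³.
0.284813 + 0.0363368 ≈ 0.3211 ft³.

0.3211 ft³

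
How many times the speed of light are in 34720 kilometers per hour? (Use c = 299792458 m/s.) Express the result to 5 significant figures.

1 kilometer per hour = 9.26567 × 10^-10 c.
So 34720 × 9.26567 × 10^-10 ≈ 3.2170 × 10^-5 c.

3.2170 × 10^-5 times the speed of light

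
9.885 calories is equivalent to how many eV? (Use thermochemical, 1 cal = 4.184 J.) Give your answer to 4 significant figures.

2.581e+20 eV

1 cal = 2.61145e+19 electronvolts.
Then 9.885 × 2.61145e+19 ≈ 2.581e+20 eV.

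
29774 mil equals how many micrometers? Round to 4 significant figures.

756300 μm

1 mil = 25.4000 μm.
29774 × 25.4000 ≈ 756300 μm.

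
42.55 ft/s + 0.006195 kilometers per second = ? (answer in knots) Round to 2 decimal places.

37.25 kn

42.55 ft/s = 25.2102 kn and 0.006195 km/s = 12.0421 kn.
25.2102 + 12.0421 ≈ 37.25 kn.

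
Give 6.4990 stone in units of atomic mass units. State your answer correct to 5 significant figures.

1 stone = 3.82424 × 10^27 u.
Thus 6.4990 × 3.82424 × 10^27 ≈ 2.4854 × 10^28 u.

2.4854 × 10^28 u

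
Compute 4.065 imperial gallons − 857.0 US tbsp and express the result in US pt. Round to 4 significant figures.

4.065 imp gal = 39.05489 US pt and 857.0 US tbsp = 26.78125 US pt.
39.05489 − 26.78125 ≈ 12.27 US pt.

12.27 US pt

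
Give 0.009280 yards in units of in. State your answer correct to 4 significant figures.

0.3341 in

1 yard = 36.0000 in.
0.009280 × 36.0000 ≈ 0.3341 in.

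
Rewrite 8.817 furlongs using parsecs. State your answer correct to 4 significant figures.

1 furlong = 6.51941 × 10^-15 parsecs.
Thus 8.817 × 6.51941 × 10^-15 ≈ 5.748 × 10^-14 pc.

5.748 × 10^-14 parsecs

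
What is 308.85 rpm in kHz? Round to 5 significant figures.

0.0051475 kilohertz

1 revolution per minute = 1.66667 × 10^-5 kHz.
308.85 × 1.66667 × 10^-5 ≈ 0.0051475 kHz.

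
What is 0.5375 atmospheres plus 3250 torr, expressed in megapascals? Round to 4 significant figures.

0.4878 MPa

0.5375 atm = 0.0544622 MPa and 3250 torr = 0.433298 MPa.
0.0544622 + 0.433298 ≈ 0.4878 MPa.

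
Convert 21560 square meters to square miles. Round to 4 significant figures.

0.008324 square miles

1 square meter = 3.86102 × 10^-7 square miles.
Thus 21560 × 3.86102 × 10^-7 ≈ 0.008324 mi².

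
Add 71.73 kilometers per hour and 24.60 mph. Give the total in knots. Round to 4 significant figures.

60.11 kn

71.73 km/h = 38.7311 kn and 24.60 mph = 21.3768 kn.
38.7311 + 21.3768 ≈ 60.11 kn.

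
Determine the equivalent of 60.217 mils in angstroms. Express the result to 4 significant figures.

1.530e+7 angstroms

1 mil = 254000 Å.
60.217 × 254000 ≈ 1.530e+7 Å.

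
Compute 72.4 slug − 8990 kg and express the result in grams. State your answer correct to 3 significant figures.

72.4 slug = 1.05660e+6 g and 8990 kg = 8.99000e+6 g.
1.05660e+6 − 8.99000e+6 ≈ -7.93e+6 g.

-7.93e+6 g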